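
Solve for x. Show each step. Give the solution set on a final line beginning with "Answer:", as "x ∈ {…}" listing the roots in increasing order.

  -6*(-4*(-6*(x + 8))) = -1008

Step 1. [-6*(-4*(-6*(x + 8))) = -1008] LHS = -6·(…); ÷-6 both sides, so div: -4*(-6*(x + 8)) = 168.
Step 2. [-4*(-6*(x + 8)) = 168] LHS = -4·(…); ÷-4 both sides ⇒ div: -6*(x + 8) = -42.
Step 3. [-6*(x + 8) = -42] leading coefficient -6: divide by -6 ⇒ div: x + 8 = 7.
Step 4. [x + 8 = 7] subtract 8: x sits inside (… + 8). So sub: x = -1.

Answer: x ∈ {-1}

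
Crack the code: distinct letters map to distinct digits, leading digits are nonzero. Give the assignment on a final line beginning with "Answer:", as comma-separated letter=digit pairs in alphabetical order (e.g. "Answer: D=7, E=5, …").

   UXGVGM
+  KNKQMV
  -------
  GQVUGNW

Step 1. [G] the sum has 7 digits but both addends have 6; that extra leading digit G is the final carry, namely 1. So G=1.
Step 2. [col 1: M + V ≡ W (mod 10)] no forcing yet in column 1 (carry-in 0); W=0 is free and consistent — try it. So W=0.
Step 3. [col 1: M + V ≡ W (mod 10)] column 1 (M + V ≡ W (mod 10), carry-in 0) doesn't pin V yet; pick V=7 and continue. So V=7.
Step 4. [col 1: M + V ≡ W (mod 10)] column 1 reads M+V+carry(0)=W with V=7, W=0; with digits 0,1,7 already taken and all letters distinct, the only value for M is 3. So M=3.
Step 5. [col 2: G + M ≡ N (mod 10)] from column 2 (G=1, M=3, carry-in 1, digits 0,1,3,7 already taken and all letters distinct): N must equal 5 ⇒ N=5.
Step 6. [col 3: V + Q ≡ G (mod 10)] from column 3 (V=7, G=1, carry-in 0, digits 0,1,3,5,7 already taken and all letters distinct): Q must equal 4 ⇒ Q=4.
Step 7. [col 4: G + K ≡ U (mod 10)] in column 4 we have G+K≡U with carry-in 1; given G=1 and digits 0,1,3,4,5,7 already taken and all letters distinct, that pins U to 8, so U=8.
Step 8. [col 4: G + K ≡ U (mod 10)] from column 4 (G=1, U=8, carry-in 1, digits 0,1,3,4,5,7,8 already taken and all letters distinct): K must equal 6. So K=6.
Step 9. [col 5: X + N ≡ V (mod 10)] column 5 reads X+N+carry(0)=V with N=5, V=7; with digits 0,1,3,4,5,6,7,8 already taken and all letters distinct, the only value for X is 2, so X=2.

Answer: G=1, K=6, M=3, N=5, Q=4, U=8, V=7, W=0, X=2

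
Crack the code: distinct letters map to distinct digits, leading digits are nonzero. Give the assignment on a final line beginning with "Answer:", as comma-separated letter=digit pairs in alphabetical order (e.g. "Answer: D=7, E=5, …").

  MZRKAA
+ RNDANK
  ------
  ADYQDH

Step 1. [col 1: A + K ≡ H (mod 10)] several values work for H in column 1 (A + K ≡ H (mod 10), carry-in 0); try H=0, so H=0.
Step 2. [col 1: A + K ≡ H (mod 10)] no forcing yet in column 1 (carry-in 0); K=4 is free and consistent — try it, so K=4.
Step 3. [col 1: A + K ≡ H (mod 10)] column 1 reads A+K+carry(0)=H with K=4, H=0; with digits 0,4 already taken and all letters distinct, the only value for A is 6, so A=6.
Step 4. [col 2: A + N ≡ D (mod 10)] several values work for N in column 2 (A + N ≡ D (mod 10), carry-in 1); try N=8 ⇒ N=8.
Step 5. [col 2: A + N ≡ D (mod 10)] column 2: given A=6, N=8, carry-in 1, and digits 0,4,6,8 already taken and all letters distinct, A+N≡D (mod 10) forces D=5. So D=5.
Step 6. [col 3: K + A ≡ Q (mod 10)] column 3: given K=4, A=6, carry-in 1, and digits 0,4,5,6,8 already taken and all letters distinct, K+A≡Q (mod 10) forces Q=1 ⇒ Q=1.
Step 7. [col 4: R + D ≡ Y (mod 10)] several values work for Y in column 4 (R + D ≡ Y (mod 10), carry-in 1); try Y=9. So Y=9.
Step 8. [col 4: R + D ≡ Y (mod 10)] column 4: given D=5, Y=9, carry-in 1, and digits 0,1,4,5,6,8,9 already taken and all letters distinct, R+D≡Y (mod 10) forces R=3. So R=3.
Step 9. [col 5: Z + N ≡ D (mod 10)] column 5 reads Z+N+carry(0)=D with N=8, D=5; with digits 0,1,3,4,5,6,8,9 already taken and all letters distinct, the only value for Z is 7, so Z=7.
Step 10. [col 6: M + R ≡ A (mod 10)] column 6: given R=3, A=6, carry-in 1, and digits 0,1,3,4,5,6,7,8,9 already taken and all letters distinct, M+R≡A (mod 10) forces M=2 ⇒ M=2.

Answer: A=6, D=5, H=0, K=4, M=2, N=8, Q=1, R=3, Y=9, Z=7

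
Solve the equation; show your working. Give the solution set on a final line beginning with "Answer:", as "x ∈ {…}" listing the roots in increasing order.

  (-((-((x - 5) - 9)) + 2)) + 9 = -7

Step 1. [(-((-((x - 5) - 9)) + 2)) + 9 = -7] peel the +9: subtract 9 from each side. So sub: -((-((x - 5) - 9)) + 2) = -16.
Step 2. [-((-((x - 5) - 9)) + 2) = -16] flip signs both sides, so neg: (-((x - 5) - 9)) + 2 = 16.
Step 3. [(-((x - 5) - 9)) + 2 = 16] the outer +2 inverts by subtracting 2, so sub: -((x - 5) - 9) = 14.
Step 4. [-((x - 5) - 9) = 14] leading − — multiply by −1, so neg: (x - 5) - 9 = -14.
Step 5. [(x - 5) - 9 = -14] peel the -9: add 9 from each side. So sub: x - 5 = -5.
Step 6. [x - 5 = -5] 5 comes off first (add 5) ⇒ sub: x = 0.

Answer: x ∈ {0}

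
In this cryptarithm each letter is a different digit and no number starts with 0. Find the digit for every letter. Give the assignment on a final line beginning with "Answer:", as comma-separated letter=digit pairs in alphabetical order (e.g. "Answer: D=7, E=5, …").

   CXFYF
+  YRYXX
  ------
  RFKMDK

Step 1. [col 1: F + X ≡ K (mod 10)] several values work for X in column 1 (F + X ≡ K (mod 10), carry-in 0); try X=6 ⇒ X=6.
Step 2. [col 1: F + X ≡ K (mod 10)] F=2 is one option consistent with column 1 (F + X ≡ K (mod 10), carry-in 0) — take it. So F=2.
Step 3. [col 1: F + X ≡ K (mod 10)] column 1: given F=2, X=6, carry-in 0, and digits 2,6 already taken and all letters distinct, F+X≡K (mod 10) forces K=8 ⇒ K=8.
Step 4. [R] R is the leading digit of a 6-digit sum of two 5-digit numbers; the final carry is exactly 1 ⇒ R=1.
Step 5. [col 2: Y + X ≡ D (mod 10)] several values work for Y in column 2 (Y + X ≡ D (mod 10), carry-in 0); try Y=7 ⇒ Y=7.
Step 6. [col 2: Y + X ≡ D (mod 10)] in column 2 we have Y+X≡D with carry-in 0; given Y=7, X=6 and digits 1,2,6,7,8 already taken and all letters distinct, that pins D to 3. So D=3.
Step 7. [col 3: F + Y ≡ M (mod 10)] from column 3 (F=2, Y=7, carry-in 1, digits 1,2,3,6,7,8 already taken and all letters distinct): M must equal 0. So M=0.
Step 8. [col 5: C + Y ≡ F (mod 10)] in column 5 we have C+Y≡F with carry-in 0; given Y=7, F=2 and digits 0,1,2,3,6,7,8 already taken and all letters distinct, that pins C to 5, so C=5.

Answer: C=5, D=3, F=2, K=8, M=0, R=1, X=6, Y=7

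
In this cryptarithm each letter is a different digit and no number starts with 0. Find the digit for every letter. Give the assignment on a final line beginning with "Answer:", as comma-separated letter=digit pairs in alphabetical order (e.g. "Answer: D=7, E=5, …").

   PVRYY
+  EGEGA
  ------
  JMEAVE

Step 1. [J] the sum has 6 digits but both addends have 5; that extra leading digit J is the final carry, namely 1 ⇒ J=1.
Step 2. [col 1: Y + A ≡ E (mod 10)] several values work for Y in column 1 (Y + A ≡ E (mod 10), carry-in 0); try Y=3, so Y=3.
Step 3. [col 1: Y + A ≡ E (mod 10)] no forcing yet in column 1 (carry-in 0); A=5 is free and consistent — try it ⇒ A=5.
Step 4. [col 1: Y + A ≡ E (mod 10)] column 1: given Y=3, A=5, carry-in 0, and digits 1,3,5 already taken and all letters distinct, Y+A≡E (mod 10) forces E=8 ⇒ E=8.
Step 5. [col 2: Y + G ≡ V (mod 10)] column 2 (Y + G ≡ V (mod 10), carry-in 0) doesn't pin V yet; pick V=0 and continue. So V=0.
Step 6. [col 2: Y + G ≡ V (mod 10)] in column 2 we have Y+G≡V with carry-in 0; given Y=3, V=0 and digits 0,1,3,5,8 already taken and all letters distinct, that pins G to 7 ⇒ G=7.
Step 7. [col 3: R + E ≡ A (mod 10)] column 3 reads R+E+carry(1)=A with E=8, A=5; with digits 0,1,3,5,7,8 already taken and all letters distinct, the only value for R is 6 ⇒ R=6.
Step 8. [col 5: P + E ≡ M (mod 10)] in column 5 we have P+E≡M with carry-in 0; given E=8 and digits 0,1,3,5,6,7,8 already taken and all letters distinct, that pins P to 4. So P=4.
Step 9. [col 5: P + E ≡ M (mod 10)] from column 5 (P=4, E=8, carry-in 0, digits 0,1,3,4,5,6,7,8 already taken and all letters distinct): M must equal 2 ⇒ M=2.

Answer: A=5, E=8, G=7, J=1, M=2, P=4, R=6, V=0, Y=3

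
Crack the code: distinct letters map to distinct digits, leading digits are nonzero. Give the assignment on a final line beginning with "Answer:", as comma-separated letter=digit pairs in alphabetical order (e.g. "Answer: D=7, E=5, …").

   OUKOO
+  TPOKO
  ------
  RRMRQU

Step 1. [R] R is the leading digit of a 6-digit sum of two 5-digit numbers; the final carry is exactly 1, so R=1.
Step 2. [col 1: O + O ≡ U (mod 10)] several values work for U in column 1 (O + O ≡ U (mod 10), carry-in 0); try U=6 ⇒ U=6.
Step 3. [col 1: O + O ≡ U (mod 10)] no forcing yet in column 1 (carry-in 0); O=3 is free and consistent — try it. So O=3.
Step 4. [col 2: O + K ≡ Q (mod 10)] K=7 is one option consistent with column 2 (O + K ≡ Q (mod 10), carry-in 0) — take it ⇒ K=7.
Step 5. [col 2: O + K ≡ Q (mod 10)] column 2: given O=3, K=7, carry-in 0, and digits 1,3,6,7 already taken and all letters distinct, O+K≡Q (mod 10) forces Q=0. So Q=0.
Step 6. [col 4: U + P ≡ M (mod 10)] several values work for M in column 4 (U + P ≡ M (mod 10), carry-in 1); try M=9, so M=9.
Step 7. [col 4: U + P ≡ M (mod 10)] column 4: given U=6, M=9, carry-in 1, and digits 0,1,3,6,7,9 already taken and all letters distinct, U+P≡M (mod 10) forces P=2 ⇒ P=2.
Step 8. [col 5: O + T ≡ R (mod 10)] column 5 reads O+T+carry(0)=R with O=3, R=1; with digits 0,1,2,3,6,7,9 already taken and all letters distinct, the only value for T is 8, so T=8.

Answer: K=7, M=9, O=3, P=2, Q=0, R=1, T=8, U=6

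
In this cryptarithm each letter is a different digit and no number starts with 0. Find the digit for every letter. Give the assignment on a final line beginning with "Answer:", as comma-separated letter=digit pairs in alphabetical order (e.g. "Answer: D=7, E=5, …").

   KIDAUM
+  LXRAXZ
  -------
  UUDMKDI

Step 1. [col 1: M + Z ≡ I (mod 10)] several values work for Z in column 1 (M + Z ≡ I (mod 10), carry-in 0); try Z=5. So Z=5.
Step 2. [col 1: M + Z ≡ I (mod 10)] several values work for M in column 1 (M + Z ≡ I (mod 10), carry-in 0); try M=7 ⇒ M=7.
Step 3. [U] the sum has 7 digits but both addends have 6; that extra leading digit U is the final carry, namely 1, so U=1.
Step 4. [col 1: M + Z ≡ I (mod 10)] column 1: given M=7, Z=5, carry-in 0, and digits 1,5,7 already taken and all letters distinct, M+Z≡I (mod 10) forces I=2. So I=2.
Step 5. [col 2: U + X ≡ D (mod 10)] column 2 (U + X ≡ D (mod 10), carry-in 1) doesn't pin D yet; pick D=6 and continue ⇒ D=6.
Step 6. [col 2: U + X ≡ D (mod 10)] from column 2 (U=1, D=6, carry-in 1, digits 1,2,5,6,7 already taken and all letters distinct): X must equal 4 ⇒ X=4.
Step 7. [col 3: A + A ≡ K (mod 10)] column 3: given nothing yet, carry-in 0, and digits 1,2,4,5,6,7 already taken and all letters distinct, A+A≡K (mod 10) forces A=9. So A=9.
Step 8. [col 3: A + A ≡ K (mod 10)] column 3: given A=9, carry-in 0, and digits 1,2,4,5,6,7,9 already taken and all letters distinct, A+A≡K (mod 10) forces K=8. So K=8.
Step 9. [col 4: D + R ≡ M (mod 10)] column 4: given D=6, M=7, carry-in 1, and digits 1,2,4,5,6,7,8,9 already taken and all letters distinct, D+R≡M (mod 10) forces R=0, so R=0.
Step 10. [col 6: K + L ≡ U (mod 10)] in column 6 we have K+L≡U with carry-in 0; given K=8, U=1 and digits 0,1,2,4,5,6,7,8,9 already taken and all letters distinct, that pins L to 3. So L=3.

Answer: A=9, D=6, I=2, K=8, L=3, M=7, R=0, U=1, X=4, Z=5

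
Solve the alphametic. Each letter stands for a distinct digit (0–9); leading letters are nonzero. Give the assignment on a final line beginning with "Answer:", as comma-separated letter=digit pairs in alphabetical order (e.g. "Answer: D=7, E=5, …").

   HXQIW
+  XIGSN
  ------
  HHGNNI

Step 1. [col 1: W + N ≡ I (mod 10)] several values work for W in column 1 (W + N ≡ I (mod 10), carry-in 0); try W=5, so W=5.
Step 2. [H] adding two 5-digit numbers gives at most 5+1 digits, and here it does — H is that final carry and must be 1 ⇒ H=1.
Step 3. [col 1: W + N ≡ I (mod 10)] several values work for N in column 1 (W + N ≡ I (mod 10), carry-in 0); try N=8, so N=8.
Step 4. [col 1: W + N ≡ I (mod 10)] in column 1 we have W+N≡I with carry-in 0; given W=5, N=8 and digits 1,5,8 already taken and all letters distinct, that pins I to 3 ⇒ I=3.
Step 5. [col 2: I + S ≡ N (mod 10)] column 2 reads I+S+carry(1)=N with I=3, N=8; with digits 1,3,5,8 already taken and all letters distinct, the only value for S is 4 ⇒ S=4.
Step 6. [col 3: Q + G ≡ N (mod 10)] G=2 is one option consistent with column 3 (Q + G ≡ N (mod 10), carry-in 0) — take it ⇒ G=2.
Step 7. [col 3: Q + G ≡ N (mod 10)] column 3: given G=2, N=8, carry-in 0, and digits 1,2,3,4,5,8 already taken and all letters distinct, Q+G≡N (mod 10) forces Q=6 ⇒ Q=6.
Step 8. [col 4: X + I ≡ G (mod 10)] in column 4 we have X+I≡G with carry-in 0; given I=3, G=2 and digits 1,2,3,4,5,6,8 already taken and all letters distinct, that pins X to 9, so X=9.

Answer: G=2, H=1, I=3, N=8, Q=6, S=4, W=5, X=9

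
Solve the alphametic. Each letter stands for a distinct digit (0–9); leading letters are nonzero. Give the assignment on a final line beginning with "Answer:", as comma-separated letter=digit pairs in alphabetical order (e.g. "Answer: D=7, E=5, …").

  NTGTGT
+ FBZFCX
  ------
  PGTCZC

Step 1. [col 1: T + X ≡ C (mod 10)] column 1 (T + X ≡ C (mod 10), carry-in 0) doesn't pin X yet; pick X=4 and continue. So X=4.
Step 2. [col 1: T + X ≡ C (mod 10)] no forcing yet in column 1 (carry-in 0); C=2 is free and consistent — try it. So C=2.
Step 3. [col 1: T + X ≡ C (mod 10)] in column 1 we have T+X≡C with carry-in 0; given X=4, C=2 and digits 2,4 already taken and all letters distinct, that pins T to 8, so T=8.
Step 4. [col 2: G + C ≡ Z (mod 10)] several values work for Z in column 2 (G + C ≡ Z (mod 10), carry-in 1); try Z=0 ⇒ Z=0.
Step 5. [col 2: G + C ≡ Z (mod 10)] from column 2 (C=2, Z=0, carry-in 1, digits 0,2,4,8 already taken and all letters distinct): G must equal 7, so G=7.
Step 6. [col 3: T + F ≡ C (mod 10)] column 3 reads T+F+carry(1)=C with T=8, C=2; with digits 0,2,4,7,8 already taken and all letters distinct, the only value for F is 3. So F=3.
Step 7. [col 5: T + B ≡ G (mod 10)] from column 5 (T=8, G=7, carry-in 0, digits 0,2,3,4,7,8 already taken and all letters distinct): B must equal 9 ⇒ B=9.
Step 8. [col 6: N + F ≡ P (mod 10)] from column 6 (F=3, carry-in 1, digits 0,2,3,4,7,8,9 already taken and all letters distinct): P must equal 5 ⇒ P=5.
Step 9. [col 6: N + F ≡ P (mod 10)] in column 6 we have N+F≡P with carry-in 1; given F=3, P=5 and digits 0,2,3,4,5,7,8,9 already taken and all letters distinct, that pins N to 1. So N=1.

Answer: B=9, C=2, F=3, G=7, N=1, P=5, T=8, X=4, Z=0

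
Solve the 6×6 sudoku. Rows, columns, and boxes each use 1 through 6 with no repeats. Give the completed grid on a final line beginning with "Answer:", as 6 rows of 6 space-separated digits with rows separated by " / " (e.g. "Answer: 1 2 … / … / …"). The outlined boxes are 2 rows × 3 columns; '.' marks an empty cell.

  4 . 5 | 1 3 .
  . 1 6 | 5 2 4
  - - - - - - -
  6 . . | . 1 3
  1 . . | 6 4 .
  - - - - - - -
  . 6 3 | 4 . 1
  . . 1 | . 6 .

Step 1. [r4c3∈{2}] only 2 remains possible at r4c3 ⇒ r4c3=2.
Step 2. [r6c6∈{2,5}] across col 6, 2 lands solely at r6c6. So r6c6=2.
Step 3. [r3c2∈{4,5}] 5 has one home in row 3: r3c2. So r3c2=5.
Step 4. [r5c1∈{2,5}] across row 5, 2 lands solely at r5c1 ⇒ r5c1=2.
Step 5. [r6c2∈{4}] r6c2's peers cover all but 4 ⇒ r6c2=4.
Step 6. [r5c5∈{5}] nothing but 5 survives at r5c5, so r5c5=5.
Step 7. [r2c1∈{3}] nothing but 3 survives at r2c1, so r2c1=3.
Step 8. [r4c2∈{3}] r4c2's peers cover all but 3, so r4c2=3.
Step 9. [r1c6∈{6}] r1c6's peers cover all but 6 ⇒ r1c6=6.
Step 10. [r6c1∈{5}] nothing but 5 survives at r6c1. So r6c1=5.
Step 11. [r1c2∈{2}] nothing but 2 survives at r1c2. So r1c2=2.
Step 12. [r4c6∈{5}] r4c6 has the single candidate 5. So r4c6=5.
Step 13. [r3c4∈{2}] r3c4 has the single candidate 2, so r3c4=2.
Step 14. [r3c3∈{4}] r3c3 is down to just 4 ⇒ r3c3=4.
Step 15. [r6c4∈{3}] r6c4 has the single candidate 3. So r6c4=3.

Answer: 4 2 5 1 3 6 / 3 1 6 5 2 4 / 6 5 4 2 1 3 / 1 3 2 6 4 5 / 2 6 3 4 5 1 / 5 4 1 3 6 2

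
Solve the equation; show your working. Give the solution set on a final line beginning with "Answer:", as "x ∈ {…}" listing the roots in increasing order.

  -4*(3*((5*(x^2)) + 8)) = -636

Step 1. [-4*(3*((5*(x^2)) + 8)) = -636] leading coefficient -4: divide by -4. So div: 3*((5*(x^2)) + 8) = 159.
Step 2. [3*((5*(x^2)) + 8) = 159] 3·(inner) — divide through by 3, so div: (5*(x^2)) + 8 = 53.
Step 3. [(5*(x^2)) + 8 = 53] peel the +8: subtract 8 from each side ⇒ sub: 5*(x^2) = 45.
Step 4. [5*(x^2) = 45] LHS = 5·(…); ÷5 both sides, so div: x^2 = 9.
Step 5. [x^2 = 9] LHS squared, RHS 9 ≥ 0: apply √ (±), so sqrt: x = 3 or -3.

Answer: x ∈ {-3, 3}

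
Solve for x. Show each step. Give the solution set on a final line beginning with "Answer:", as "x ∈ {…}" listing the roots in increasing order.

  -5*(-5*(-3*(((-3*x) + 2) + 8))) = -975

Step 1. [-5*(-5*(-3*(((-3*x) + 2) + 8))) = -975] -5·(inner) — divide through by -5 ⇒ div: -5*(-3*(((-3*x) + 2) + 8)) = 195.
Step 2. [-5*(-3*(((-3*x) + 2) + 8)) = 195] leading coefficient -5: divide by -5. So div: -3*(((-3*x) + 2) + 8) = -39.
Step 3. [-3*(((-3*x) + 2) + 8) = -39] -3 out front; divide by -3 ⇒ div: ((-3*x) + 2) + 8 = 13.
Step 4. [((-3*x) + 2) + 8 = 13] 8 comes off first (subtract 8), so sub: (-3*x) + 2 = 5.
Step 5. [(-3*x) + 2 = 5] 2 comes off first (subtract 2), so sub: -3*x = 3.
Step 6. [-3*x = 3] -3 out front; divide by -3, so div: x = -1.

Answer: x ∈ {-1}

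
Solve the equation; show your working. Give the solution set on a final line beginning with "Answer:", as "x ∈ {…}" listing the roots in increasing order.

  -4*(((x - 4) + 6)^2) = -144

Step 1. [-4*(((x - 4) + 6)^2) = -144] divide by the outer -4 ⇒ div: ((x - 4) + 6)^2 = 36.
Step 2. [((x - 4) + 6)^2 = 36] LHS squared, RHS 36 ≥ 0: apply √ (±), so sqrt: (x - 4) + 6 = 6 or -6.
Step 3. [(x - 4) + 6 = 6 or -6] +6 is outermost — subtract 6 both sides, so sub: x - 4 = 0 or -12.
Step 4. [x - 4 = 0 or -12] the outer -4 inverts by adding 4 ⇒ sub: x = 4 or -8.

Answer: x ∈ {-8, 4}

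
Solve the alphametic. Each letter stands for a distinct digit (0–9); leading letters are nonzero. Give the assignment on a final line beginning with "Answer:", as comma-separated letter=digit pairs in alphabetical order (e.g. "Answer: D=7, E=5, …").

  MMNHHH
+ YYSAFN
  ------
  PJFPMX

Step 1. [col 1: H + N ≡ X (mod 10)] N=9 is one option consistent with column 1 (H + N ≡ X (mod 10), carry-in 0) — take it ⇒ N=9.
Step 2. [col 1: H + N ≡ X (mod 10)] several values work for X in column 1 (H + N ≡ X (mod 10), carry-in 0); try X=0. So X=0.
Step 3. [col 1: H + N ≡ X (mod 10)] column 1 reads H+N+carry(0)=X with N=9, X=0; with digits 0,9 already taken and all letters distinct, the only value for H is 1 ⇒ H=1.
Step 4. [col 2: H + F ≡ M (mod 10)] column 2 (H + F ≡ M (mod 10), carry-in 1) doesn't pin F yet; pick F=3 and continue. So F=3.
Step 5. [col 2: H + F ≡ M (mod 10)] in column 2 we have H+F≡M with carry-in 1; given H=1, F=3 and digits 0,1,3,9 already taken and all letters distinct, that pins M to 5 ⇒ M=5.
Step 6. [col 3: H + A ≡ P (mod 10)] A=6 is one option consistent with column 3 (H + A ≡ P (mod 10), carry-in 0) — take it. So A=6.
Step 7. [col 3: H + A ≡ P (mod 10)] in column 3 we have H+A≡P with carry-in 0; given H=1, A=6 and digits 0,1,3,5,6,9 already taken and all letters distinct, that pins P to 7. So P=7.
Step 8. [col 4: N + S ≡ F (mod 10)] in column 4 we have N+S≡F with carry-in 0; given N=9, F=3 and digits 0,1,3,5,6,7,9 already taken and all letters distinct, that pins S to 4 ⇒ S=4.
Step 9. [col 5: M + Y ≡ J (mod 10)] column 5: given M=5, carry-in 1, and digits 0,1,3,4,5,6,7,9 already taken and all letters distinct, M+Y≡J (mod 10) forces J=8. So J=8.
Step 10. [col 5: M + Y ≡ J (mod 10)] in column 5 we have M+Y≡J with carry-in 1; given M=5, J=8 and digits 0,1,3,4,5,6,7,8,9 already taken and all letters distinct, that pins Y to 2, so Y=2.

Answer: A=6, F=3, H=1, J=8, M=5, N=9, P=7, S=4, X=0, Y=2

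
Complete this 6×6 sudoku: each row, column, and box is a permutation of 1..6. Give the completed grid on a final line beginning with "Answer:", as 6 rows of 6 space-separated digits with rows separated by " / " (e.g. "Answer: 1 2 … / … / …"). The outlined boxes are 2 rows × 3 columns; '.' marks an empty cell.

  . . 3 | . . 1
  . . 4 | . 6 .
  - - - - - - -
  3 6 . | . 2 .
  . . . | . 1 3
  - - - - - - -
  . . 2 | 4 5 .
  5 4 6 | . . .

Step 1. [r3c4∈{5}] r3c4's peers cover all but 5. So r3c4=5.
Step 2. [r1c4∈{2}] r1c4's peers cover all but 2, so r1c4=2.
Step 3. [r1c2∈{5}] r1c2 is down to just 5 ⇒ r1c2=5.
Step 4. [r5c1∈{1}] r5c1 is down to just 1. So r5c1=1.
Step 5. [r2c1∈{2}] r2c1 has the single candidate 2 ⇒ r2c1=2.
Step 6. [r2c4∈{3}] r2c4 has the single candidate 3. So r2c4=3.
Step 7. [r4c2∈{2}] nothing but 2 survives at r4c2. So r4c2=2.
Step 8. [r5c2∈{3}] r5c2 has the single candidate 3, so r5c2=3.
Step 9. [r4c4∈{6}] nothing but 6 survives at r4c4. So r4c4=6.
Step 10. [r4c3∈{5}] r4c3 is down to just 5 ⇒ r4c3=5.
Step 11. [r6c5∈{3}] r6c5 has the single candidate 3 ⇒ r6c5=3.
Step 12. [r1c1∈{6}] r1c1 has the single candidate 6, so r1c1=6.
Step 13. [r4c1∈{4}] only 4 remains possible at r4c1, so r4c1=4.
Step 14. [r1c5∈{4}] r1c5 has the single candidate 4, so r1c5=4.
Step 15. [r2c2∈{1}] r2c2's peers cover all but 1, so r2c2=1.
Step 16. [r6c4∈{1}] r6c4 has the single candidate 1 ⇒ r6c4=1.
Step 17. [r2c6∈{5}] only 5 remains possible at r2c6, so r2c6=5.
Step 18. [r3c6∈{4}] r3c6 has the single candidate 4 ⇒ r3c6=4.
Step 19. [r6c6∈{2}] r6c6 is down to just 2 ⇒ r6c6=2.
Step 20. [r5c6∈{6}] r5c6's peers cover all but 6 ⇒ r5c6=6.
Step 21. [r3c3∈{1}] r3c3 is down to just 1 ⇒ r3c3=1.

Answer: 6 5 3 2 4 1 / 2 1 4 3 6 5 / 3 6 1 5 2 4 / 4 2 5 6 1 3 / 1 3 2 4 5 6 / 5 4 6 1 3 2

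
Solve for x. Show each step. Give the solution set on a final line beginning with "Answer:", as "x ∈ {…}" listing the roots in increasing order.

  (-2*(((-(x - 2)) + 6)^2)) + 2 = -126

Step 1. [(-2*(((-(x - 2)) + 6)^2)) + 2 = -126] the outer +2 inverts by subtracting 2 ⇒ sub: -2*(((-(x - 2)) + 6)^2) = -128.
Step 2. [-2*(((-(x - 2)) + 6)^2) = -128] -2·(inner) — divide through by -2 ⇒ div: ((-(x - 2)) + 6)^2 = 64.
Step 3. [((-(x - 2)) + 6)^2 = 64] √ both sides: 64 ≥ 0 gives two branches ⇒ sqrt: (-(x - 2)) + 6 = 8 or -8.
Step 4. [(-(x - 2)) + 6 = 8 or -8] +6 is outermost — subtract 6 both sides ⇒ sub: -(x - 2) = 2 or -14.
Step 5. [-(x - 2) = 2 or -14] LHS negated; negate both sides, so neg: x - 2 = -2 or 14.
Step 6. [x - 2 = -2 or 14] add 2: x sits inside (… - 2), so sub: x = 0 or 16.

Answer: x ∈ {0, 16}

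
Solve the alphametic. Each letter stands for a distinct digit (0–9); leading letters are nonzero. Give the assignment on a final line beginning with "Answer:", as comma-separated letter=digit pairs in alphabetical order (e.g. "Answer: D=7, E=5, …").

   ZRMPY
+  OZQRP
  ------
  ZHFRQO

Step 1. [col 1: Y + P ≡ O (mod 10)] several values work for P in column 1 (Y + P ≡ O (mod 10), carry-in 0); try P=3, so P=3.
Step 2. [col 1: Y + P ≡ O (mod 10)] O=9 is one option consistent with column 1 (Y + P ≡ O (mod 10), carry-in 0) — take it ⇒ O=9.
Step 3. [Z] the sum has 6 digits but both addends have 5; that extra leading digit Z is the final carry, namely 1, so Z=1.
Step 4. [col 1: Y + P ≡ O (mod 10)] in column 1 we have Y+P≡O with carry-in 0; given P=3, O=9 and digits 1,3,9 already taken and all letters distinct, that pins Y to 6, so Y=6.
Step 5. [col 2: P + R ≡ Q (mod 10)] no forcing yet in column 2 (carry-in 0); Q=5 is free and consistent — try it. So Q=5.
Step 6. [col 2: P + R ≡ Q (mod 10)] column 2: given P=3, Q=5, carry-in 0, and digits 1,3,5,6,9 already taken and all letters distinct, P+R≡Q (mod 10) forces R=2, so R=2.
Step 7. [col 3: M + Q ≡ R (mod 10)] from column 3 (Q=5, R=2, carry-in 0, digits 1,2,3,5,6,9 already taken and all letters distinct): M must equal 7 ⇒ M=7.
Step 8. [col 4: R + Z ≡ F (mod 10)] column 4: given R=2, Z=1, carry-in 1, and digits 1,2,3,5,6,7,9 already taken and all letters distinct, R+Z≡F (mod 10) forces F=4. So F=4.
Step 9. [col 5: Z + O ≡ H (mod 10)] column 5 reads Z+O+carry(0)=H with Z=1, O=9; with digits 1,2,3,4,5,6,7,9 already taken and all letters distinct, the only value for H is 0, so H=0.

Answer: F=4, H=0, M=7, O=9, P=3, Q=5, R=2, Y=6, Z=1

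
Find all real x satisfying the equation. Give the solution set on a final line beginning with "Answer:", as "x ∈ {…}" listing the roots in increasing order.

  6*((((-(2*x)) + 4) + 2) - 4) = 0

Step 1. [6*((((-(2*x)) + 4) + 2) - 4) = 0] 6·(inner) — divide through by 6, so div: (((-(2*x)) + 4) + 2) - 4 = 0.
Step 2. [(((-(2*x)) + 4) + 2) - 4 = 0] add 4: x sits inside (… - 4). So sub: ((-(2*x)) + 4) + 2 = 4.
Step 3. [((-(2*x)) + 4) + 2 = 4] peel the +2: subtract 2 from each side. So sub: (-(2*x)) + 4 = 2.
Step 4. [(-(2*x)) + 4 = 2] peel the +4: subtract 4 from each side. So sub: -(2*x) = -2.
Step 5. [-(2*x) = -2] leading − — multiply by −1 ⇒ neg: 2*x = 2.
Step 6. [2*x = 2] 2·(inner) — divide through by 2 ⇒ div: x = 1.

Answer: x ∈ {1}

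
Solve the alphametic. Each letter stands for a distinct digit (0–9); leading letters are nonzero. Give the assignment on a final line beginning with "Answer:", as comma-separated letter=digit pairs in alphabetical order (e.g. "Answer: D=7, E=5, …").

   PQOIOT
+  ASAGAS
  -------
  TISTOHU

Step 1. [col 1: T + S ≡ U (mod 10)] column 1 (T + S ≡ U (mod 10), carry-in 0) doesn't pin U yet; pick U=4 and continue, so U=4.
Step 2. [col 1: T + S ≡ U (mod 10)] S=3 is one option consistent with column 1 (T + S ≡ U (mod 10), carry-in 0) — take it, so S=3.
Step 3. [col 1: T + S ≡ U (mod 10)] column 1: given S=3, U=4, carry-in 0, and digits 3,4 already taken and all letters distinct, T+S≡U (mod 10) forces T=1 ⇒ T=1.
Step 4. [col 2: O + A ≡ H (mod 10)] column 2 (O + A ≡ H (mod 10), carry-in 0) doesn't pin O yet; pick O=2 and continue. So O=2.
Step 5. [col 2: O + A ≡ H (mod 10)] column 2 (O + A ≡ H (mod 10), carry-in 0) doesn't pin H yet; pick H=0 and continue, so H=0.
Step 6. [col 2: O + A ≡ H (mod 10)] column 2: given O=2, H=0, carry-in 0, and digits 0,1,2,3,4 already taken and all letters distinct, O+A≡H (mod 10) forces A=8, so A=8.
Step 7. [col 3: I + G ≡ O (mod 10)] several values work for G in column 3 (I + G ≡ O (mod 10), carry-in 1); try G=5, so G=5.
Step 8. [col 3: I + G ≡ O (mod 10)] from column 3 (G=5, O=2, carry-in 1, digits 0,1,2,3,4,5,8 already taken and all letters distinct): I must equal 6. So I=6.
Step 9. [col 5: Q + S ≡ S (mod 10)] column 5 reads Q+S+carry(1)=S with S=3; with digits 0,1,2,3,4,5,6,8 already taken and all letters distinct, the only value for Q is 9. So Q=9.
Step 10. [col 6: P + A ≡ I (mod 10)] column 6 reads P+A+carry(1)=I with A=8, I=6; with digits 0,1,2,3,4,5,6,8,9 already taken and all letters distinct, the only value for P is 7, so P=7.

Answer: A=8, G=5, H=0, I=6, O=2, P=7, Q=9, S=3, T=1, U=4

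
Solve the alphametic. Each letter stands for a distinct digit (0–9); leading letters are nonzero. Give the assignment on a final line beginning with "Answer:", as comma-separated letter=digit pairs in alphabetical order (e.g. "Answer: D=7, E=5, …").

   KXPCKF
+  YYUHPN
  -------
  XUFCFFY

Step 1. [col 1: F + N ≡ Y (mod 10)] N=9 is one option consistent with column 1 (F + N ≡ Y (mod 10), carry-in 0) — take it, so N=9.
Step 2. [X] X is the leading digit of a 7-digit sum of two 6-digit numbers; the final carry is exactly 1. So X=1.
Step 3. [col 1: F + N ≡ Y (mod 10)] F=3 is one option consistent with column 1 (F + N ≡ Y (mod 10), carry-in 0) — take it, so F=3.
Step 4. [col 1: F + N ≡ Y (mod 10)] column 1 reads F+N+carry(0)=Y with F=3, N=9; with digits 1,3,9 already taken and all letters distinct, the only value for Y is 2, so Y=2.
Step 5. [col 2: K + P ≡ F (mod 10)] no forcing yet in column 2 (carry-in 1); K=8 is free and consistent — try it ⇒ K=8.
Step 6. [col 2: K + P ≡ F (mod 10)] column 2 reads K+P+carry(1)=F with K=8, F=3; with digits 1,2,3,8,9 already taken and all letters distinct, the only value for P is 4, so P=4.
Step 7. [col 3: C + H ≡ F (mod 10)] no forcing yet in column 3 (carry-in 1); H=7 is free and consistent — try it, so H=7.
Step 8. [col 3: C + H ≡ F (mod 10)] in column 3 we have C+H≡F with carry-in 1; given H=7, F=3 and digits 1,2,3,4,7,8,9 already taken and all letters distinct, that pins C to 5 ⇒ C=5.
Step 9. [col 4: P + U ≡ C (mod 10)] column 4: given P=4, C=5, carry-in 1, and digits 1,2,3,4,5,7,8,9 already taken and all letters distinct, P+U≡C (mod 10) forces U=0. So U=0.

Answer: C=5, F=3, H=7, K=8, N=9, P=4, U=0, X=1, Y=2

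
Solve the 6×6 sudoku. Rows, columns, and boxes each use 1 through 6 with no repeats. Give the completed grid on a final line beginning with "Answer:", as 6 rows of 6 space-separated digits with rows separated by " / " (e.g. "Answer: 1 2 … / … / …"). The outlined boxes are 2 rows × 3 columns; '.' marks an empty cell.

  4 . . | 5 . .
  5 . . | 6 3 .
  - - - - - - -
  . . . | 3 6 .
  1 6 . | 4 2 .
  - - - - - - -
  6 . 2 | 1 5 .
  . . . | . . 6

Step 1. [r2c3∈{1}] r2c3's peers cover all but 1, so r2c3=1.
Step 2. [r4c3∈{3,5}] r4c3 is the only open cell in row 4 admitting 3, so r4c3=3.
Step 3. [r2c2∈{2}] nothing but 2 survives at r2c2 ⇒ r2c2=2.
Step 4. [r6c5∈{4}] r6c5's peers cover all but 4, so r6c5=4.
Step 5. [r1c2∈{3}] r1c2 has the single candidate 3, so r1c2=3.
Step 6. [r3c6∈{1,5}] 1 has one home in row 3: r3c6, so r3c6=1.
Step 7. [r3c3∈{4,5}] 4 has one home in col 3: r3c3 ⇒ r3c3=4.
Step 8. [r6c3∈{5}] nothing but 5 survives at r6c3 ⇒ r6c3=5.
Step 9. [r6c4∈{2}] r6c4's peers cover all but 2 ⇒ r6c4=2.
Step 10. [r5c6∈{3}] r5c6's peers cover all but 3 ⇒ r5c6=3.
Step 11. [r3c2∈{5}] r3c2 is down to just 5, so r3c2=5.
Step 12. [r5c2∈{4}] r5c2 is down to just 4 ⇒ r5c2=4.
Step 13. [r1c3∈{6}] only 6 remains possible at r1c3 ⇒ r1c3=6.
Step 14. [r2c6∈{4}] nothing but 4 survives at r2c6, so r2c6=4.
Step 15. [r1c6∈{2}] r1c6 is down to just 2 ⇒ r1c6=2.
Step 16. [r1c5∈{1}] r1c5's peers cover all but 1, so r1c5=1.
Step 17. [r6c2∈{1}] only 1 remains possible at r6c2. So r6c2=1.
Step 18. [r6c1∈{3}] nothing but 3 survives at r6c1. So r6c1=3.
Step 19. [r3c1∈{2}] r3c1 is down to just 2, so r3c1=2.
Step 20. [r4c6∈{5}] nothing but 5 survives at r4c6. So r4c6=5.

Answer: 4 3 6 5 1 2 / 5 2 1 6 3 4 / 2 5 4 3 6 1 / 1 6 3 4 2 5 / 6 4 2 1 5 3 / 3 1 5 2 4 6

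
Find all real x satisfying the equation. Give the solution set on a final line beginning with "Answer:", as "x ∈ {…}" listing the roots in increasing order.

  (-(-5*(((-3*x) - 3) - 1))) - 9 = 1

Step 1. [(-(-5*(((-3*x) - 3) - 1))) - 9 = 1] 9 comes off first (add 9), so sub: -(-5*(((-3*x) - 3) - 1)) = 10.
Step 2. [-(-5*(((-3*x) - 3) - 1)) = 10] leading − — multiply by −1, so neg: -5*(((-3*x) - 3) - 1) = -10.
Step 3. [-5*(((-3*x) - 3) - 1) = -10] -5·(inner) — divide through by -5 ⇒ div: ((-3*x) - 3) - 1 = 2.
Step 4. [((-3*x) - 3) - 1 = 2] add 1: x sits inside (… - 1), so sub: (-3*x) - 3 = 3.
Step 5. [(-3*x) - 3 = 3] add 3: x sits inside (… - 3), so sub: -3*x = 6.
Step 6. [-3*x = 6] divide by the outer -3. So div: x = -2.

Answer: x ∈ {-2}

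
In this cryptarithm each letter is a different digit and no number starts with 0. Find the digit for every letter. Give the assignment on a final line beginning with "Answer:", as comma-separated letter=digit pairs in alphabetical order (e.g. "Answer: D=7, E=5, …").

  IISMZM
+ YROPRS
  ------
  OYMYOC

Step 1. [col 1: M + S ≡ C (mod 10)] column 1 (M + S ≡ C (mod 10), carry-in 0) doesn't pin S yet; pick S=6 and continue, so S=6.
Step 2. [col 1: M + S ≡ C (mod 10)] M=4 is one option consistent with column 1 (M + S ≡ C (mod 10), carry-in 0) — take it, so M=4.
Step 3. [col 1: M + S ≡ C (mod 10)] column 1 reads M+S+carry(0)=C with M=4, S=6; with digits 4,6 already taken and all letters distinct, the only value for C is 0 ⇒ C=0.
Step 4. [col 2: Z + R ≡ O (mod 10)] column 2 (Z + R ≡ O (mod 10), carry-in 1) doesn't pin O yet; pick O=8 and continue, so O=8.
Step 5. [col 2: Z + R ≡ O (mod 10)] R=5 is one option consistent with column 2 (Z + R ≡ O (mod 10), carry-in 1) — take it ⇒ R=5.
Step 6. [col 2: Z + R ≡ O (mod 10)] column 2 reads Z+R+carry(1)=O with R=5, O=8; with digits 0,4,5,6,8 already taken and all letters distinct, the only value for Z is 2. So Z=2.
Step 7. [col 3: M + P ≡ Y (mod 10)] no forcing yet in column 3 (carry-in 0); P=3 is free and consistent — try it, so P=3.
Step 8. [col 3: M + P ≡ Y (mod 10)] from column 3 (M=4, P=3, carry-in 0, digits 0,2,3,4,5,6,8 already taken and all letters distinct): Y must equal 7. So Y=7.
Step 9. [col 5: I + R ≡ Y (mod 10)] in column 5 we have I+R≡Y with carry-in 1; given R=5, Y=7 and digits 0,2,3,4,5,6,7,8 already taken and all letters distinct, that pins I to 1. So I=1.

Answer: C=0, I=1, M=4, O=8, P=3, R=5, S=6, Y=7, Z=2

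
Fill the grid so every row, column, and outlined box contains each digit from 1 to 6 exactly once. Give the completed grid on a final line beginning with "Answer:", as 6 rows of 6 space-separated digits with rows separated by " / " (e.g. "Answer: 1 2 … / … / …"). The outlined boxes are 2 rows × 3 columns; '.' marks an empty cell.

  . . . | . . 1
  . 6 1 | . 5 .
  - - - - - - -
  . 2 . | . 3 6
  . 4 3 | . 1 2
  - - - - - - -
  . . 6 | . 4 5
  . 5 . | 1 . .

Step 1. [r1c2∈{3}] r1c2 has the single candidate 3 ⇒ r1c2=3.
Step 2. [r2c6∈{3,4}] r2c6 is the only open cell in col 6 admitting 4, so r2c6=4.
Step 3. [r2c1∈{2}] r2c1's peers cover all but 2, so r2c1=2.
Step 4. [r3c3∈{5}] only 5 remains possible at r3c3, so r3c3=5.
Step 5. [r5c4∈{2,3}] row 5 places 2 nowhere but r5c4 ⇒ r5c4=2.
Step 6. [r1c3∈{4}] r1c3's peers cover all but 4, so r1c3=4.
Step 7. [r5c1∈{1,3}] row 5 places 3 nowhere but r5c1 ⇒ r5c1=3.
Step 8. [r1c4∈{6}] r1c4 has the single candidate 6, so r1c4=6.
Step 9. [r4c4∈{5}] r4c4 is down to just 5 ⇒ r4c4=5.
Step 10. [r5c2∈{1}] nothing but 1 survives at r5c2, so r5c2=1.
Step 11. [r6c6∈{3}] r6c6's peers cover all but 3, so r6c6=3.
Step 12. [r2c4∈{3}] r2c4's peers cover all but 3. So r2c4=3.
Step 13. [r3c4∈{4}] r3c4 is down to just 4, so r3c4=4.
Step 14. [r6c3∈{2}] nothing but 2 survives at r6c3. So r6c3=2.
Step 15. [r1c1∈{5}] nothing but 5 survives at r1c1, so r1c1=5.
Step 16. [r4c1∈{6}] only 6 remains possible at r4c1, so r4c1=6.
Step 17. [r6c1∈{4}] r6c1 is down to just 4. So r6c1=4.
Step 18. [r3c1∈{1}] r3c1 is down to just 1. So r3c1=1.
Step 19. [r6c5∈{6}] nothing but 6 survives at r6c5. So r6c5=6.
Step 20. [r1c5∈{2}] r1c5 has the single candidate 2. So r1c5=2.

Answer: 5 3 4 6 2 1 / 2 6 1 3 5 4 / 1 2 5 4 3 6 / 6 4 3 5 1 2 / 3 1 6 2 4 5 / 4 5 2 1 6 3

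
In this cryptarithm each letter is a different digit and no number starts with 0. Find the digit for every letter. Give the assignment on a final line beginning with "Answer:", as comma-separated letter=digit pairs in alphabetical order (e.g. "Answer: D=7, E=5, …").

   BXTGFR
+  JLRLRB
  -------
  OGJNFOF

Step 1. [O] O is the leading digit of a 7-digit sum of two 6-digit numbers; the final carry is exactly 1 ⇒ O=1.
Step 2. [col 1: R + B ≡ F (mod 10)] several values work for F in column 1 (R + B ≡ F (mod 10), carry-in 0); try F=8 ⇒ F=8.
Step 3. [col 1: R + B ≡ F (mod 10)] no forcing yet in column 1 (carry-in 0); B=5 is free and consistent — try it. So B=5.
Step 4. [col 1: R + B ≡ F (mod 10)] in column 1 we have R+B≡F with carry-in 0; given B=5, F=8 and digits 1,5,8 already taken and all letters distinct, that pins R to 3. So R=3.
Step 5. [col 3: G + L ≡ F (mod 10)] several values work for G in column 3 (G + L ≡ F (mod 10), carry-in 1); try G=0. So G=0.
Step 6. [col 3: G + L ≡ F (mod 10)] from column 3 (G=0, F=8, carry-in 1, digits 0,1,3,5,8 already taken and all letters distinct): L must equal 7, so L=7.
Step 7. [col 4: T + R ≡ N (mod 10)] several values work for T in column 4 (T + R ≡ N (mod 10), carry-in 0); try T=9 ⇒ T=9.
Step 8. [col 4: T + R ≡ N (mod 10)] column 4: given T=9, R=3, carry-in 0, and digits 0,1,3,5,7,8,9 already taken and all letters distinct, T+R≡N (mod 10) forces N=2 ⇒ N=2.
Step 9. [col 5: X + L ≡ J (mod 10)] from column 5 (L=7, carry-in 1, digits 0,1,2,3,5,7,8,9 already taken and all letters distinct): J must equal 4. So J=4.
Step 10. [col 5: X + L ≡ J (mod 10)] in column 5 we have X+L≡J with carry-in 1; given L=7, J=4 and digits 0,1,2,3,4,5,7,8,9 already taken and all letters distinct, that pins X to 6 ⇒ X=6.

Answer: B=5, F=8, G=0, J=4, L=7, N=2, O=1, R=3, T=9, X=6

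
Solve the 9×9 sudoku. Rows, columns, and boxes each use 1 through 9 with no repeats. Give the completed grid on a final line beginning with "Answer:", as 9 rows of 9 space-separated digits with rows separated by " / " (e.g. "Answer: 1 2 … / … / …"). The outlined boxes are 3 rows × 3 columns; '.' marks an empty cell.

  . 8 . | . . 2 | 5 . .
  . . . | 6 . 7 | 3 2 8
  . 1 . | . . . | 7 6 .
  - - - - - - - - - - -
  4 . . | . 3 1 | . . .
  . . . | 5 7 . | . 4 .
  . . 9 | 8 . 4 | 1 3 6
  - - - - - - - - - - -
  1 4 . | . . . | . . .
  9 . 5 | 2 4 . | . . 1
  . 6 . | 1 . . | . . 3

Step 1. [r4c4∈{9}] r4c4 is down to just 9 ⇒ r4c4=9.
Step 2. [r4c3∈{2,6,7,8}] in row 4, 6 fits only at r4c3, so r4c3=6.
Step 3. [r7c5∈{5,6,8,9}] in col 5, 6 fits only at r7c5. So r7c5=6.
Step 4. [r7c4∈{3,7}] r7c4 is the only open cell in col 4 admitting 7. So r7c4=7.
Step 5. [r4c9∈{2,5,7}] in col 9, 7 fits only at r4c9 ⇒ r4c9=7.
Step 6. [r7c9∈{2,5,9}] across col 9, 5 lands solely at r7c9, so r7c9=5.
Step 7. [r5c9∈{2,9}] in col 9, 2 fits only at r5c9 ⇒ r5c9=2.
Step 8. [r4c7∈{8}] r4c7 is down to just 8. So r4c7=8.
Step 9. [r2c1∈{5}] r2c1 is down to just 5 ⇒ r2c1=5.
Step 10. [r6c2∈{2,5,7}] row 6 places 5 nowhere but r6c2, so r6c2=5.
Step 11. [r8c2∈{3,7}] r8c2 is the only open cell in col 2 admitting 7, so r8c2=7.
Step 12. [r7c3∈{2,3,8}] across box 7, 3 lands solely at r7c3, so r7c3=3.
Step 13. [r8c8∈{8}] r8c8 is down to just 8 ⇒ r8c8=8.
Step 14. [r7c8∈{9}] r7c8 is down to just 9, so r7c8=9.
Step 15. [r7c6∈{8}] only 8 remains possible at r7c6, so r7c6=8.
Step 16. [r1c1∈{3,6,7}] in row 1, 6 fits only at r1c1. So r1c1=6.
Step 17. [r3c1∈{2,3}] in box 1, 3 fits only at r3c1. So r3c1=3.
Step 18. [r3c4∈{4}] nothing but 4 survives at r3c4, so r3c4=4.
Step 19. [r3c9∈{9}] r3c9 is down to just 9 ⇒ r3c9=9.
Step 20. [r1c5∈{1,9}] across row 1, 9 lands solely at r1c5, so r1c5=9.
Step 21. [r3c6∈{5}] r3c6 is down to just 5 ⇒ r3c6=5.
Step 22. [r5c1∈{8}] r5c1 has the single candidate 8. So r5c1=8.
Step 23. [r9c1∈{2}] r9c1 has the single candidate 2, so r9c1=2.
Step 24. [r1c3∈{4,7}] in row 1, 7 fits only at r1c3 ⇒ r1c3=7.
Step 25. [r4c8∈{5}] r4c8's peers cover all but 5 ⇒ r4c8=5.
Step 26. [r2c5∈{1}] r2c5 is down to just 1. So r2c5=1.
Step 27. [r7c7∈{2}] nothing but 2 survives at r7c7 ⇒ r7c7=2.
Step 28. [r1c9∈{4}] r1c9 has the single candidate 4. So r1c9=4.
Step 29. [r2c3∈{4}] r2c3 has the single candidate 4. So r2c3=4.
Step 30. [r1c4∈{3}] r1c4's peers cover all but 3 ⇒ r1c4=3.
Step 31. [r9c8∈{7}] r9c8 is down to just 7, so r9c8=7.
Step 32. [r3c3∈{2}] r3c3 has the single candidate 2. So r3c3=2.
Step 33. [r5c7∈{9}] only 9 remains possible at r5c7, so r5c7=9.
Step 34. [r9c3∈{8}] r9c3 has the single candidate 8 ⇒ r9c3=8.
Step 35. [r2c2∈{9}] r2c2 has the single candidate 9, so r2c2=9.
Step 36. [r5c3∈{1}] only 1 remains possible at r5c3, so r5c3=1.
Step 37. [r4c2∈{2}] r4c2's peers cover all but 2. So r4c2=2.
Step 38. [r6c1∈{7}] nothing but 7 survives at r6c1, so r6c1=7.
Step 39. [r8c6∈{3}] r8c6 has the single candidate 3 ⇒ r8c6=3.
Step 40. [r9c6∈{9}] r9c6 has the single candidate 9, so r9c6=9.
Step 41. [r6c5∈{2}] r6c5 has the single candidate 2 ⇒ r6c5=2.
Step 42. [r5c6∈{6}] r5c6 is down to just 6, so r5c6=6.
Step 43. [r5c2∈{3}] r5c2 is down to just 3 ⇒ r5c2=3.
Step 44. [r8c7∈{6}] nothing but 6 survives at r8c7. So r8c7=6.
Step 45. [r1c8∈{1}] r1c8's peers cover all but 1, so r1c8=1.
Step 46. [r3c5∈{8}] only 8 remains possible at r3c5. So r3c5=8.
Step 47. [r9c5∈{5}] nothing but 5 survives at r9c5. So r9c5=5.
Step 48. [r9c7∈{4}] nothing but 4 survives at r9c7, so r9c7=4.

Answer: 6 8 7 3 9 2 5 1 4 / 5 9 4 6 1 7 3 2 8 / 3 1 2 4 8 5 7 6 9 / 4 2 6 9 3 1 8 5 7 / 8 3 1 5 7 6 9 4 2 / 7 5 9 8 2 4 1 3 6 / 1 4 3 7 6 8 2 9 5 / 9 7 5 2 4 3 6 8 1 / 2 6 8 1 5 9 4 7 3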